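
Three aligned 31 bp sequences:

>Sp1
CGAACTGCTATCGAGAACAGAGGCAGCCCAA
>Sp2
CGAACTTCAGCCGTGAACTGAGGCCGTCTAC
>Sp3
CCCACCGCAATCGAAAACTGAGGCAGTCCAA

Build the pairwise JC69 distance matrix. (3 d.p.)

d(Sp1,Sp2) = 0.422, d(Sp1,Sp3) = 0.269, d(Sp2,Sp3) = 0.481

Sp1–Sp2: 10/31 sites differ → p ≈ 0.322581, d = −0.75 ln(1 − 0.430108) = 0.421731 ≈ 0.422.
Sp1–Sp3: 7/31 sites differ → p ≈ 0.225806, d = −0.75 ln(1 − 0.301075) = 0.268659 ≈ 0.269.
Sp2–Sp3: 11/31 sites differ → p ≈ 0.354839, d = −0.75 ln(1 − 0.473119) = 0.480585 ≈ 0.481.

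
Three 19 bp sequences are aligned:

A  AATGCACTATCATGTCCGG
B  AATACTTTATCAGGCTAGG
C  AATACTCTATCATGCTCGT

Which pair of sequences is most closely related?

B and C

A–B: 7/19 differ, p = 0.368, d = 0.507.
A–C: 5/19 differ, p = 0.263, d = 0.324.
B–C: 4/19 differ, p = 0.211, d = 0.247.
The smallest distance is between B and C.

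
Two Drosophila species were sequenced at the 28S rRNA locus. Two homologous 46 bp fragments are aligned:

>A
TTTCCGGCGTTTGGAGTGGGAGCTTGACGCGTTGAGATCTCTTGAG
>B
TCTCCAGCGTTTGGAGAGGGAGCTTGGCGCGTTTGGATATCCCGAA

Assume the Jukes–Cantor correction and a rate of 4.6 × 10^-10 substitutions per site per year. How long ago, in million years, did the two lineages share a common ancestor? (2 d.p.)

279.04

The sequences differ at 10 of 46 sites (2, 6, 17, 27, 34, 35, 39, 42, 43, 46), so p = 10/46 ≈ 0.217391.
d = −(3/4) ln(1 − 4p/3) = −0.75 ln(1 − 0.289855) = −0.75 ln(0.710145)
  = −0.75 × (-0.342286) = 0.256715 substitutions/site.
Under a molecular clock d = 2μt, so t = d/(2μ) = 0.256715 / (2 × 4.6 × 10^-10) = 279.04 million years.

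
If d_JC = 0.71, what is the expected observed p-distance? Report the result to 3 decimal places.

0.459

p = (3/4)(1 − e^(−4d/3)) = 0.75 × (1 − e^(-0.946667)) = 0.75 × (1 − 0.388032) = 0.458976.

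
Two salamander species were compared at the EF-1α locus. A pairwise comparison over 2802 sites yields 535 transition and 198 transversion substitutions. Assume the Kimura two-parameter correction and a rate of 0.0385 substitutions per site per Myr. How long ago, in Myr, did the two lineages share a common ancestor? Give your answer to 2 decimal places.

P = 535/2802 ≈ 0.190935 and Q = 198/2802 ≈ 0.070664.
Under the Kimura two-parameter model, d = −½ ln(1 − 2P − Q) − ¼ ln(1 − 2Q).
1 − 2P − Q = 0.547466, giving −½ ln(0.547466) = 0.301227.
1 − 2Q = 0.858672, giving −¼ ln(0.858672) = 0.038092.
d = 0.301227 + 0.038092 = 0.339319.
Under a molecular clock d = 2μt, so t = d/(2μ) = 0.339319 / (2 × 0.0385) = 4.41 Myr.

4.41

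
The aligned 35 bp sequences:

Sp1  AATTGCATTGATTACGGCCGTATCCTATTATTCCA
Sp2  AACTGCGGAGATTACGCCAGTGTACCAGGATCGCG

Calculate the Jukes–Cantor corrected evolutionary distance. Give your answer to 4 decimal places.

The sequences differ at 14 of 35 sites, so p = 14/35 = 0.4.
d = −(3/4) ln(1 − 4p/3) = −0.75 ln(1 − 0.533333) = −0.75 ln(0.466667)
  = −0.75 × (-0.762139) = 0.571604 substitutions/site.

0.5716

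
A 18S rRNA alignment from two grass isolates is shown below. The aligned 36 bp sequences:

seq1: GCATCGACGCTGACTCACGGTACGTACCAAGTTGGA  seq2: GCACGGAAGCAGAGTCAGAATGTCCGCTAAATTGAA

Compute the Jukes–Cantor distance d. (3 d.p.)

0.673

The sequences differ at 16 of 36 sites, so p = 16/36 ≈ 0.444444.
d = −(3/4) ln(1 − 4p/3) = −0.75 ln(1 − 0.592592) = −0.75 ln(0.407408)
  = −0.75 × (-0.897940) = 0.673455 substitutions/site.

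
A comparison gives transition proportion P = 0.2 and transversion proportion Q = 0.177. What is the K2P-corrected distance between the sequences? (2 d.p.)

Under the Kimura two-parameter model, d = −½ ln(1 − 2P − Q) − ¼ ln(1 − 2Q).
1 − 2P − Q = 0.423, giving −½ ln(0.423) = 0.430192.
1 − 2Q = 0.646, giving −¼ ln(0.646) = 0.109239.
d = 0.430192 + 0.109239 = 0.539431.

0.54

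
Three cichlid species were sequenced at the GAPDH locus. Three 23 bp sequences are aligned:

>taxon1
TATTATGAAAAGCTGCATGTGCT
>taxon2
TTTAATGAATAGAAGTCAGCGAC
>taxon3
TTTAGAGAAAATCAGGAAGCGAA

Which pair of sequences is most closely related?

taxon1–taxon2: 11/23 differ, p = 0.478, d = 0.761.
taxon1–taxon3: 11/23 differ, p = 0.478, d = 0.761.
taxon2–taxon3: 8/23 differ, p = 0.348, d = 0.467.
The smallest distance is between taxon2 and taxon3.

taxon2 and taxon3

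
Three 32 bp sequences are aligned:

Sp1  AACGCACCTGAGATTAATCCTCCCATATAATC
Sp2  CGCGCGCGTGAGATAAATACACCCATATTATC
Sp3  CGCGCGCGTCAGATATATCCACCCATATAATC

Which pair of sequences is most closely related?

Sp2 and Sp3

Sp1–Sp2: 8/32 differ, p = 0.250, d = 0.304.
Sp1–Sp3: 8/32 differ, p = 0.250, d = 0.304.
Sp2–Sp3: 4/32 differ, p = 0.125, d = 0.137.
The smallest distance is between Sp2 and Sp3.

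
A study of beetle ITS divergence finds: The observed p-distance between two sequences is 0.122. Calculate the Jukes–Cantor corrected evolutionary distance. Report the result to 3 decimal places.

d = −(3/4) ln(1 − 4p/3) = −0.75 ln(1 − 0.162667) = −0.75 ln(0.837333)
  = −0.75 × (-0.177533) = 0.133150 substitutions/site.

0.133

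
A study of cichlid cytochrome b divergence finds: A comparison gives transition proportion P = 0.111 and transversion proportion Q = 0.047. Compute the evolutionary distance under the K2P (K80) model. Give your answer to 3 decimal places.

0.181

Under the Kimura two-parameter model, d = −½ ln(1 − 2P − Q) − ¼ ln(1 − 2Q).
1 − 2P − Q = 0.731, giving −½ ln(0.731) = 0.156671.
1 − 2Q = 0.906, giving −¼ ln(0.906) = 0.024679.
d = 0.156671 + 0.024679 = 0.181350.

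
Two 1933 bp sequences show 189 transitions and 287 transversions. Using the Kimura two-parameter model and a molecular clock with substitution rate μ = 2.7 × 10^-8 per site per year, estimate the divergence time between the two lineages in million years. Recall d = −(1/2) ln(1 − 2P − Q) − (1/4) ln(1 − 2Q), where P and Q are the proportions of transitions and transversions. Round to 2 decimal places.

5.54

P = 189/1933 ≈ 0.097775 and Q = 287/1933 ≈ 0.148474.
Under the Kimura two-parameter model, d = −½ ln(1 − 2P − Q) − ¼ ln(1 − 2Q).
1 − 2P − Q = 0.655976, giving −½ ln(0.655976) = 0.210816.
1 − 2Q = 0.703052, giving −¼ ln(0.703052) = 0.088081.
d = 0.210816 + 0.088081 = 0.298897.
Under a molecular clock d = 2μt, so t = d/(2μ) = 0.298897 / (2 × 2.7 × 10^-8) = 5.54 million years.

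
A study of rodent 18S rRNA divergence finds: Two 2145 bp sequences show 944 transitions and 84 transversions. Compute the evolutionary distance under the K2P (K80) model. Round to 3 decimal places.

P = 944/2145 ≈ 0.440093 and Q = 84/2145 ≈ 0.039161.
Under the Kimura two-parameter model, d = −½ ln(1 − 2P − Q) − ¼ ln(1 − 2Q).
1 − 2P − Q = 0.080653, giving −½ ln(0.080653) = 1.258800.
1 − 2Q = 0.921678, giving −¼ ln(0.921678) = 0.020390.
d = 1.258800 + 0.020390 = 1.279190.

1.279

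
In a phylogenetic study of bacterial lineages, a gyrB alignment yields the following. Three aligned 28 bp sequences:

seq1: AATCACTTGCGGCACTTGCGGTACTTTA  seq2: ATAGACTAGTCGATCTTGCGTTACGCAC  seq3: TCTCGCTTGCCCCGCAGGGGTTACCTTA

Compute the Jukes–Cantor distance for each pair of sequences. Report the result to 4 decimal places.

seq1–seq2: 13/28 sites differ → p ≈ 0.464286, d = −0.75 ln(1 − 0.619048) = 0.723811 ≈ 0.7238.
seq1–seq3: 11/28 sites differ → p ≈ 0.392857, d = −0.75 ln(1 − 0.523809) = 0.556452 ≈ 0.5565.
seq2–seq3: 17/28 sites differ → p ≈ 0.607143, d = −0.75 ln(1 − 0.809524) = 1.243672 ≈ 1.2437.

d(seq1,seq2) = 0.7238, d(seq1,seq3) = 0.5565, d(seq2,seq3) = 1.2437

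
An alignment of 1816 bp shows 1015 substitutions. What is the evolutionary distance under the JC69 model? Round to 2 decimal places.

1.03

p = 1015/1816 ≈ 0.558921.
d = −(3/4) ln(1 − 4p/3) = −0.75 ln(1 − 0.745228) = −0.75 ln(0.254772)
  = −0.75 × (-1.367386) = 1.025540 substitutions/site.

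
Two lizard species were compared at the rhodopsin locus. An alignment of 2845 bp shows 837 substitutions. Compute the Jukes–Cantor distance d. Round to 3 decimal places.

0.374

p = 837/2845 ≈ 0.2942.
d = −(3/4) ln(1 − 4p/3) = −0.75 ln(1 − 0.392267) = −0.75 ln(0.607733)
  = −0.75 × (-0.498020) = 0.373515 substitutions/site.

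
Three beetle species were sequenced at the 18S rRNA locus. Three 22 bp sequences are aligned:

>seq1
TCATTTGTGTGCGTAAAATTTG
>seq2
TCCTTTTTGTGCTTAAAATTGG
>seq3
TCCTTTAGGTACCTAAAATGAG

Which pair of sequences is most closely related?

seq1–seq2: 4/22 differ, p = 0.182, d = 0.208.
seq1–seq3: 7/22 differ, p = 0.318, d = 0.414.
seq2–seq3: 6/22 differ, p = 0.273, d = 0.339.
The smallest distance is between seq1 and seq2.

seq1 and seq2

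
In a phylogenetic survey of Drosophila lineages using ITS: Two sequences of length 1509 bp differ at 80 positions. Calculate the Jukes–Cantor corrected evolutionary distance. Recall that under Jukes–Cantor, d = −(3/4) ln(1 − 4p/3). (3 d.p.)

0.055

p = 80/1509 ≈ 0.053015.
d = −(3/4) ln(1 − 4p/3) = −0.75 ln(1 − 0.070687) = −0.75 ln(0.929313)
  = −0.75 × (-0.073310) = 0.054983 substitutions/site.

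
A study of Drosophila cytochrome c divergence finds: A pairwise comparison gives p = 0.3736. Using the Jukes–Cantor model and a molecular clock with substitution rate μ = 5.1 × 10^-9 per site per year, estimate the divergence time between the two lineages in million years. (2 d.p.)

d = −(3/4) ln(1 − 4p/3) = −0.75 ln(1 − 0.498133) = −0.75 ln(0.501867)
  = −0.75 × (-0.689420) = 0.517065 substitutions/site.
Under a molecular clock d = 2μt, so t = d/(2μ) = 0.517065 / (2 × 5.1 × 10^-9) = 50.69 million years.

50.69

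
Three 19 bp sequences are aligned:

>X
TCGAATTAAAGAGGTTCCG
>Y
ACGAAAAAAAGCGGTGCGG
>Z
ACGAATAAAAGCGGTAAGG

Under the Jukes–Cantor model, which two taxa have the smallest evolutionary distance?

Y and Z

X–Y: 6/19 differ, p = 0.316, d = 0.410.
X–Z: 6/19 differ, p = 0.316, d = 0.410.
Y–Z: 3/19 differ, p = 0.158, d = 0.177.
The smallest distance is between Y and Z.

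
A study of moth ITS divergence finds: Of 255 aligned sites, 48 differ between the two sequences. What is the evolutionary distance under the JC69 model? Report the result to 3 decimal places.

0.217

p = 48/255 ≈ 0.188235.
d = −(3/4) ln(1 − 4p/3) = −0.75 ln(1 − 0.25098) = −0.75 ln(0.74902)
  = −0.75 × (-0.288990) = 0.216743 substitutions/site.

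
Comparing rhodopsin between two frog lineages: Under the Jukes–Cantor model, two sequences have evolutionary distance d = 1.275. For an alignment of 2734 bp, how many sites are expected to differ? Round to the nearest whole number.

1676

Invert JC69: p = (3/4)(1 − e^(−4d/3)) = 0.75 × (1 − e^(-1.7)) = 0.75 × (1 − 0.182684) = 0.612987.
Expected differing sites = pL ≈ 0.612987 × 2734 = 1675.906458 ≈ 1676.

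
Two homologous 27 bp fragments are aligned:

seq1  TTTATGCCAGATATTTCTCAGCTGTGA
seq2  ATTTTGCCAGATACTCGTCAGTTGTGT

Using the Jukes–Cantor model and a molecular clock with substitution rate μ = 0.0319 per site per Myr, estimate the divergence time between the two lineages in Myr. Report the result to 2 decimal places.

4.99

The sequences differ at 7 of 27 sites (1, 4, 14, 16, 17, 22, 27), so p = 7/27 ≈ 0.259259.
d = −(3/4) ln(1 − 4p/3) = −0.75 ln(1 − 0.345679) = −0.75 ln(0.654321)
  = −0.75 × (-0.424157) = 0.318118 substitutions/site.
Under a molecular clock d = 2μt, so t = d/(2μ) = 0.318118 / (2 × 0.0319) = 4.99 Myr.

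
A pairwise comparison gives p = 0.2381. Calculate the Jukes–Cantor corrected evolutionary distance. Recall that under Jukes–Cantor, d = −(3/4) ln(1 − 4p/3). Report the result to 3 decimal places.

d = −(3/4) ln(1 − 4p/3) = −0.75 ln(1 − 0.317467) = −0.75 ln(0.682533)
  = −0.75 × (-0.381944) = 0.286458 substitutions/site.

0.286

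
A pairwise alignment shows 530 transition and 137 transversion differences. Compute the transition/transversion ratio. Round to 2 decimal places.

R = 530/137 = 3.868613… ≈ 3.87 (to 2 d.p.).

3.87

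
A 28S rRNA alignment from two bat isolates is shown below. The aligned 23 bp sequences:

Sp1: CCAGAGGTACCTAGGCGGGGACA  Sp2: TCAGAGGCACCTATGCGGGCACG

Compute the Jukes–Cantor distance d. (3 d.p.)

0.257

The sequences differ at 5 of 23 sites (1, 8, 14, 20, 23), so p = 5/23 ≈ 0.217391.
d = −(3/4) ln(1 − 4p/3) = −0.75 ln(1 − 0.289855) = −0.75 ln(0.710145)
  = −0.75 × (-0.342286) = 0.256715 substitutions/site.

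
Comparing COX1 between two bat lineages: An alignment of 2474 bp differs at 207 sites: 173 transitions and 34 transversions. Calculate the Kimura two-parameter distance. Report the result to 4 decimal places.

0.0903

P = 173/2474 ≈ 0.069927 and Q = 34/2474 ≈ 0.013743.
Under the Kimura two-parameter model, d = −½ ln(1 − 2P − Q) − ¼ ln(1 − 2Q).
1 − 2P − Q = 0.846403, giving −½ ln(0.846403) = 0.083380.
1 − 2Q = 0.972514, giving −¼ ln(0.972514) = 0.006968.
d = 0.083380 + 0.006968 = 0.090348.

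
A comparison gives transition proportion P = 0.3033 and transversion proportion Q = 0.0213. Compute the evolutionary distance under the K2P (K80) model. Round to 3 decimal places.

Under the Kimura two-parameter model, d = −½ ln(1 − 2P − Q) − ¼ ln(1 − 2Q).
1 − 2P − Q = 0.3721, giving −½ ln(0.3721) = 0.494296.
1 − 2Q = 0.9574, giving −¼ ln(0.9574) = 0.010884.
d = 0.494296 + 0.010884 = 0.505180.

0.505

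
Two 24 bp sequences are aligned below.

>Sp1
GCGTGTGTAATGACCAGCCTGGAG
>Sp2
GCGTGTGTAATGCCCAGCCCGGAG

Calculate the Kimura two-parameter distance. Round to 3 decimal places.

Of 24 sites, 1 differences are transitions and 1 are transversions, so P = 1/24 ≈ 0.041667 and Q = 1/24 ≈ 0.041667.
Under the Kimura two-parameter model, d = −½ ln(1 − 2P − Q) − ¼ ln(1 − 2Q).
1 − 2P − Q = 0.874999, giving −½ ln(0.874999) = 0.066766.
1 − 2Q = 0.916666, giving −¼ ln(0.916666) = 0.021753.
d = 0.066766 + 0.021753 = 0.088519.

0.089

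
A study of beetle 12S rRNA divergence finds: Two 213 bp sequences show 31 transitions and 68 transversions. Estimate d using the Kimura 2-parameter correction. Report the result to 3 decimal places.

0.726

P = 31/213 ≈ 0.14554 and Q = 68/213 ≈ 0.319249.
Under the Kimura two-parameter model, d = −½ ln(1 − 2P − Q) − ¼ ln(1 − 2Q).
1 − 2P − Q = 0.389671, giving −½ ln(0.389671) = 0.471226.
1 − 2Q = 0.361502, giving −¼ ln(0.361502) = 0.254372.
d = 0.471226 + 0.254372 = 0.725598.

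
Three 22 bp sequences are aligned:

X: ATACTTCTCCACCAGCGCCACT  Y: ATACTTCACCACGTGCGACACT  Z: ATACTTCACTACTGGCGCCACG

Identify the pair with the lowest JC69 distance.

X and Y

X–Y: 4/22 differ, p = 0.182, d = 0.208.
X–Z: 5/22 differ, p = 0.227, d = 0.271.
Y–Z: 5/22 differ, p = 0.227, d = 0.271.
The smallest distance is between X and Y.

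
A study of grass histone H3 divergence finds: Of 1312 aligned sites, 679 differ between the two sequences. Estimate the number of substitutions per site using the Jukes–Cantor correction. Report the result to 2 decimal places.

0.88

p = 679/1312 ≈ 0.51753.
d = −(3/4) ln(1 − 4p/3) = −0.75 ln(1 − 0.69004) = −0.75 ln(0.30996)
  = −0.75 × (-1.171312) = 0.878484 substitutions/site.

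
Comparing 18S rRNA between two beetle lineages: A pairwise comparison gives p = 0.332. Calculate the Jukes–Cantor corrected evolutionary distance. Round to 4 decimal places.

0.4384

d = −(3/4) ln(1 − 4p/3) = −0.75 ln(1 − 0.442667) = −0.75 ln(0.557333)
  = −0.75 × (-0.584592) = 0.438444 substitutions/site.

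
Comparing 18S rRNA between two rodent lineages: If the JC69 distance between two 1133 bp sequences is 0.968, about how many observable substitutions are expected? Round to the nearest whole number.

616

Invert JC69: p = (3/4)(1 − e^(−4d/3)) = 0.75 × (1 − e^(-1.290667)) = 0.75 × (1 − 0.275087) = 0.543685.
Expected differing sites = pL ≈ 0.543685 × 1133 = 615.995105 ≈ 616.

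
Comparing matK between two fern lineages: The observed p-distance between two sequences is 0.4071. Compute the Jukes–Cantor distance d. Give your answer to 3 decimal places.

0.587

d = −(3/4) ln(1 − 4p/3) = −0.75 ln(1 − 0.5428) = −0.75 ln(0.4572)
  = −0.75 × (-0.782634) = 0.586976 substitutions/site.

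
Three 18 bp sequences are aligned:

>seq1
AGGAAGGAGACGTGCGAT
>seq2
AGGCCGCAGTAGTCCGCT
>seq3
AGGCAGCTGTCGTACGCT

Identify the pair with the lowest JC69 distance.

seq2 and seq3

seq1–seq2: 7/18 differ, p = 0.389, d = 0.548.
seq1–seq3: 6/18 differ, p = 0.333, d = 0.441.
seq2–seq3: 4/18 differ, p = 0.222, d = 0.264.
The smallest distance is between seq2 and seq3.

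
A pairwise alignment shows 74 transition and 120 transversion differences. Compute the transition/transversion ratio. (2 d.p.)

0.62

R = 74/120 = 0.616666… ≈ 0.62 (to 2 d.p.).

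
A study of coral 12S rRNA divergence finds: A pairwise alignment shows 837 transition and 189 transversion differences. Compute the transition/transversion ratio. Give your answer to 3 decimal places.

4.429

R = 837/189 = 4.428571… ≈ 4.429 (to 3 d.p.).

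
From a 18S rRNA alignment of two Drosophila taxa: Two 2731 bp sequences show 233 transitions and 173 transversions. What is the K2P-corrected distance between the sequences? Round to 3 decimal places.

P = 233/2731 ≈ 0.085317 and Q = 173/2731 ≈ 0.063347.
Under the Kimura two-parameter model, d = −½ ln(1 − 2P − Q) − ¼ ln(1 − 2Q).
1 − 2P − Q = 0.766019, giving −½ ln(0.766019) = 0.133274.
1 − 2Q = 0.873306, giving −¼ ln(0.873306) = 0.033867.
d = 0.133274 + 0.033867 = 0.167141.

0.167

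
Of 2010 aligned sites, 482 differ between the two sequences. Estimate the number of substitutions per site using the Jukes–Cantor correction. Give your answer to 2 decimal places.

0.29

p = 482/2010 ≈ 0.239801.
d = −(3/4) ln(1 − 4p/3) = −0.75 ln(1 − 0.319735) = −0.75 ln(0.680265)
  = −0.75 × (-0.385273) = 0.288955 substitutions/site.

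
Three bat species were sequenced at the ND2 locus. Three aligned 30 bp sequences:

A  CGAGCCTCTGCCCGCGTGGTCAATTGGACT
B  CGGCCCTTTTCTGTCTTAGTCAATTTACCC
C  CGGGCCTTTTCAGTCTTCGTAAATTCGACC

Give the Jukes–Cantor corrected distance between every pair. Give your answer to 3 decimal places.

d(A,B) = 0.647, d(A,C) = 0.503, d(B,C) = 0.280

A–B: 13/30 sites differ → p ≈ 0.433333, d = −0.75 ln(1 − 0.577777) = 0.646666 ≈ 0.647.
A–C: 11/30 sites differ → p ≈ 0.366667, d = −0.75 ln(1 − 0.488889) = 0.503376 ≈ 0.503.
B–C: 7/30 sites differ → p ≈ 0.233333, d = −0.75 ln(1 − 0.311111) = 0.279506 ≈ 0.280.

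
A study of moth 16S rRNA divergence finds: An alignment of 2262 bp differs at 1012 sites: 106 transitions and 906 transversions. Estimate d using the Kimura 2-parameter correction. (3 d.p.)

P = 106/2262 ≈ 0.046861 and Q = 906/2262 ≈ 0.400531.
Under the Kimura two-parameter model, d = −½ ln(1 − 2P − Q) − ¼ ln(1 − 2Q).
1 − 2P − Q = 0.505747, giving −½ ln(0.505747) = 0.340859.
1 − 2Q = 0.198938, giving −¼ ln(0.198938) = 0.403691.
d = 0.340859 + 0.403691 = 0.744550.

0.745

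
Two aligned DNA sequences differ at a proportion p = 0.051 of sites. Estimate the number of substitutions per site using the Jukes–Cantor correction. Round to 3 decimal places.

0.053

d = −(3/4) ln(1 − 4p/3) = −0.75 ln(1 − 0.068) = −0.75 ln(0.932)
  = −0.75 × (-0.070422) = 0.052817 substitutions/site.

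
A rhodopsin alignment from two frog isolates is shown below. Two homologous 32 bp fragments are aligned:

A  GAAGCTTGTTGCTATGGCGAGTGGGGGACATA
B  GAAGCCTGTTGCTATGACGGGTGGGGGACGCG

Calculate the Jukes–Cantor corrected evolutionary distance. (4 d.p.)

The sequences differ at 6 of 32 sites (6, 17, 20, 30, 31, 32), so p = 6/32 = 0.1875.
d = −(3/4) ln(1 − 4p/3) = −0.75 ln(1 − 0.25) = −0.75 ln(0.75)
  = −0.75 × (-0.287682) = 0.215762 substitutions/site.

0.2158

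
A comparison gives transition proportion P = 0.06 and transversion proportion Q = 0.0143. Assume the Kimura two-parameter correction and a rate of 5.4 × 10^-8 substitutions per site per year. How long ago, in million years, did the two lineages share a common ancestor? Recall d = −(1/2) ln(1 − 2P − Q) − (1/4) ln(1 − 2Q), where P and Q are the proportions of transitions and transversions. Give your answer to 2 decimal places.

0.73

Under the Kimura two-parameter model, d = −½ ln(1 − 2P − Q) − ¼ ln(1 − 2Q).
1 − 2P − Q = 0.8657, giving −½ ln(0.8657) = 0.072108.
1 − 2Q = 0.9714, giving −¼ ln(0.9714) = 0.007254.
d = 0.072108 + 0.007254 = 0.079362.
Under a molecular clock d = 2μt, so t = d/(2μ) = 0.079362 / (2 × 5.4 × 10^-8) = 0.73 million years.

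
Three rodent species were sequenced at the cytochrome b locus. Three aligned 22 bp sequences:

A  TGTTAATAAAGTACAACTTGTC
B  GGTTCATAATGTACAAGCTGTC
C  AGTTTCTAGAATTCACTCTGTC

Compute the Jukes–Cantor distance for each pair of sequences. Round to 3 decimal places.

d(A,B) = 0.271, d(A,C) = 0.591, d(B,C) = 0.591

A–B: 5/22 sites differ → p ≈ 0.227273, d = −0.75 ln(1 − 0.303031) = 0.270761 ≈ 0.271.
A–C: 9/22 sites differ → p ≈ 0.409091, d = −0.75 ln(1 − 0.545455) = 0.591344 ≈ 0.591.
B–C: 9/22 sites differ → p ≈ 0.409091, d = −0.75 ln(1 − 0.545455) = 0.591344 ≈ 0.591.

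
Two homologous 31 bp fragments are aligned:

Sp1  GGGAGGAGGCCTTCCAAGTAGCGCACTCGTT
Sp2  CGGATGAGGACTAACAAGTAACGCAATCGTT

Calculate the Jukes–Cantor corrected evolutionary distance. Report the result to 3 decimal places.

The sequences differ at 7 of 31 sites (1, 5, 10, 13, 14, 21, 26), so p = 7/31 ≈ 0.225806.
d = −(3/4) ln(1 − 4p/3) = −0.75 ln(1 − 0.301075) = −0.75 ln(0.698925)
  = −0.75 × (-0.358212) = 0.268659 substitutions/site.

0.269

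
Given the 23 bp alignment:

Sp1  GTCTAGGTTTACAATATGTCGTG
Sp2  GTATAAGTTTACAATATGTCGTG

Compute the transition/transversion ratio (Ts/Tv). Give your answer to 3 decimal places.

Transitions are A↔G and C↔T; transversions are all other mismatches.
Transitions: 1. Transversions: 1.
R = 1/1 = 1.000.

1.000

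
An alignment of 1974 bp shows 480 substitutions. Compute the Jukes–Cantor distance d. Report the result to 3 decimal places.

0.294

p = 480/1974 ≈ 0.243161.
d = −(3/4) ln(1 − 4p/3) = −0.75 ln(1 − 0.324215) = −0.75 ln(0.675785)
  = −0.75 × (-0.391880) = 0.293910 substitutions/site.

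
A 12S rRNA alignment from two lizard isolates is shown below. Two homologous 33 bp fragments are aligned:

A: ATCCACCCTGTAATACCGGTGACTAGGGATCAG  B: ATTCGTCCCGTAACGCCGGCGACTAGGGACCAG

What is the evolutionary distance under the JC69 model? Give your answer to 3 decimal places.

0.293

The sequences differ at 8 of 33 sites (3, 5, 6, 9, 14, 15, 20, 30), so p = 8/33 ≈ 0.242424.
d = −(3/4) ln(1 − 4p/3) = −0.75 ln(1 − 0.323232) = −0.75 ln(0.676768)
  = −0.75 × (-0.390427) = 0.292820 substitutions/site.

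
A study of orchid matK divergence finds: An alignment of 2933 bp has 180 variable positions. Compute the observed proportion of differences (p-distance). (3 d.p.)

0.061

p = 180/2933 = 0.061370… ≈ 0.061 (to 3 d.p.).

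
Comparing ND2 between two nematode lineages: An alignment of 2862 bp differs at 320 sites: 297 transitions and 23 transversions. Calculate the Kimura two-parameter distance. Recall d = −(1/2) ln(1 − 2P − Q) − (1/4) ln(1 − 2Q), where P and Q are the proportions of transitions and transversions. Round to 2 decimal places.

P = 297/2862 ≈ 0.103774 and Q = 23/2862 ≈ 0.008036.
Under the Kimura two-parameter model, d = −½ ln(1 − 2P − Q) − ¼ ln(1 − 2Q).
1 − 2P − Q = 0.784416, giving −½ ln(0.784416) = 0.121408.
1 − 2Q = 0.983928, giving −¼ ln(0.983928) = 0.004051.
d = 0.121408 + 0.004051 = 0.125459.

0.13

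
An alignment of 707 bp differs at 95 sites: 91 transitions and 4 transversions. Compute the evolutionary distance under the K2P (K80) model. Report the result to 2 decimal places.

P = 91/707 ≈ 0.128713 and Q = 4/707 ≈ 0.005658.
Under the Kimura two-parameter model, d = −½ ln(1 − 2P − Q) − ¼ ln(1 − 2Q).
1 − 2P − Q = 0.736916, giving −½ ln(0.736916) = 0.152641.
1 − 2Q = 0.988684, giving −¼ ln(0.988684) = 0.002845.
d = 0.152641 + 0.002845 = 0.155486.

0.16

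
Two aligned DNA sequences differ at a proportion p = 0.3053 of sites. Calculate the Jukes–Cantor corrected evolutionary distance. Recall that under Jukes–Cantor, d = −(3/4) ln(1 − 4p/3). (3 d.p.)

d = −(3/4) ln(1 − 4p/3) = −0.75 ln(1 − 0.407067) = −0.75 ln(0.592933)
  = −0.75 × (-0.522674) = 0.392006 substitutions/site.

0.392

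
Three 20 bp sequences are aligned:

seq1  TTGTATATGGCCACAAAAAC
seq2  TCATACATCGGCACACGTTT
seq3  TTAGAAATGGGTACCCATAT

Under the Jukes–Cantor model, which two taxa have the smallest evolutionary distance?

seq2 and seq3

seq1–seq2: 10/20 differ, p = 0.500, d = 0.824.
seq1–seq3: 9/20 differ, p = 0.450, d = 0.687.
seq2–seq3: 8/20 differ, p = 0.400, d = 0.572.
The smallest distance is between seq2 and seq3.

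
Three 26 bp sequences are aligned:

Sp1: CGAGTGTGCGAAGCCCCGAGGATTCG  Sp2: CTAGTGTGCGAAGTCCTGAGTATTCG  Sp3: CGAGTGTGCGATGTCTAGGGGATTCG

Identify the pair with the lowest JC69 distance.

Sp1 and Sp2

Sp1–Sp2: 4/26 differ, p = 0.154, d = 0.172.
Sp1–Sp3: 5/26 differ, p = 0.192, d = 0.222.
Sp2–Sp3: 6/26 differ, p = 0.231, d = 0.276.
The smallest distance is between Sp1 and Sp2.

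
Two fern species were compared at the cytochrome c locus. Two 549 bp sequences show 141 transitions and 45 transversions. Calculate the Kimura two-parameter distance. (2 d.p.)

0.50

P = 141/549 ≈ 0.256831 and Q = 45/549 ≈ 0.081967.
Under the Kimura two-parameter model, d = −½ ln(1 − 2P − Q) − ¼ ln(1 − 2Q).
1 − 2P − Q = 0.404371, giving −½ ln(0.404371) = 0.452711.
1 − 2Q = 0.836066, giving −¼ ln(0.836066) = 0.044762.
d = 0.452711 + 0.044762 = 0.497473.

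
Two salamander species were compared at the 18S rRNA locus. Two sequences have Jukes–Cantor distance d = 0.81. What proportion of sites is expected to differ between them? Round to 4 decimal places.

0.4953

p = (3/4)(1 − e^(−4d/3)) = 0.75 × (1 − e^(-1.08)) = 0.75 × (1 − 0.339596) = 0.495303.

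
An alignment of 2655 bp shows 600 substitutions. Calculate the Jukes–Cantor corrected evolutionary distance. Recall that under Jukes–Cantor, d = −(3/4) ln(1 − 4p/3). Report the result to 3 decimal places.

p = 600/2655 ≈ 0.225989.
d = −(3/4) ln(1 − 4p/3) = −0.75 ln(1 − 0.301319) = −0.75 ln(0.698681)
  = −0.75 × (-0.358561) = 0.268921 substitutions/site.

0.269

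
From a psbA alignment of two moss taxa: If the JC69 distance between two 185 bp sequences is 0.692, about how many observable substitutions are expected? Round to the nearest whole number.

Invert JC69: p = (3/4)(1 − e^(−4d/3)) = 0.75 × (1 − e^(-0.922667)) = 0.75 × (1 − 0.397458) = 0.451907.
Expected differing sites = pL ≈ 0.451907 × 185 = 83.602795 ≈ 84.

84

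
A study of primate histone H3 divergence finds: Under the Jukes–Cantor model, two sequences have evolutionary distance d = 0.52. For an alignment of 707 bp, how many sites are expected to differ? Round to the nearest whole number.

Invert JC69: p = (3/4)(1 − e^(−4d/3)) = 0.75 × (1 − e^(-0.693333)) = 0.75 × (1 − 0.499907) = 0.375070.
Expected differing sites = pL ≈ 0.375070 × 707 = 265.17449 ≈ 265.

265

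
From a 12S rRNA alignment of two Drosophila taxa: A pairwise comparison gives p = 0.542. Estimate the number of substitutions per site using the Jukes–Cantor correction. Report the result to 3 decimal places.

d = −(3/4) ln(1 − 4p/3) = −0.75 ln(1 − 0.722667) = −0.75 ln(0.277333)
  = −0.75 × (-1.282536) = 0.961902 substitutions/site.

0.962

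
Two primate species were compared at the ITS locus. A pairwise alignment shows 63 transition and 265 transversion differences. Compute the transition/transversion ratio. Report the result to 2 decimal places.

0.24

R = 63/265 = 0.237735… ≈ 0.24 (to 2 d.p.).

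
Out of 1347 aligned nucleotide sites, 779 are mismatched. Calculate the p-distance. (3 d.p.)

0.578

p = 779/1347 = 0.578322… ≈ 0.578 (to 3 d.p.).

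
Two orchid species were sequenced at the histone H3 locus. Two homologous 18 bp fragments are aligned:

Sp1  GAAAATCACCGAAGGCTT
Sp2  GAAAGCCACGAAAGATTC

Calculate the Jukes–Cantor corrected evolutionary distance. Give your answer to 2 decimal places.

The sequences differ at 7 of 18 sites (5, 6, 10, 11, 15, 16, 18), so p = 7/18 ≈ 0.388889.
d = −(3/4) ln(1 − 4p/3) = −0.75 ln(1 − 0.518519) = −0.75 ln(0.481481)
  = −0.75 × (-0.730889) = 0.548167 substitutions/site.

0.55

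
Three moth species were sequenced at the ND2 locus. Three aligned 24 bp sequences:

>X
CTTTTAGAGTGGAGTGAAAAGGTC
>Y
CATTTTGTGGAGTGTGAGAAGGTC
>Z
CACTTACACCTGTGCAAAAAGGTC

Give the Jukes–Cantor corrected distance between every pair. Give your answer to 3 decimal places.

X–Y: 7/24 sites differ → p ≈ 0.291667, d = −0.75 ln(1 − 0.388889) = 0.369358 ≈ 0.369.
X–Z: 9/24 sites differ → p = 0.375, d = −0.75 ln(1 − 0.5) = 0.519860 ≈ 0.520.
Y–Z: 10/24 sites differ → p ≈ 0.416667, d = −0.75 ln(1 − 0.555556) = 0.608198 ≈ 0.608.

d(X,Y) = 0.369, d(X,Z) = 0.520, d(Y,Z) = 0.608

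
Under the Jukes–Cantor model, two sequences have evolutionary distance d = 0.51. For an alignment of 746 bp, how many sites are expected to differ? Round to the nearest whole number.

Invert JC69: p = (3/4)(1 − e^(−4d/3)) = 0.75 × (1 − e^(-0.68)) = 0.75 × (1 − 0.506617) = 0.370037.
Expected differing sites = pL ≈ 0.370037 × 746 = 276.047602 ≈ 276.

276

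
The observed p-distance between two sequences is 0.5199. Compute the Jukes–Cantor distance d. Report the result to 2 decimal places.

d = −(3/4) ln(1 − 4p/3) = −0.75 ln(1 − 0.6932) = −0.75 ln(0.3068)
  = −0.75 × (-1.181559) = 0.886169 substitutions/site.

0.89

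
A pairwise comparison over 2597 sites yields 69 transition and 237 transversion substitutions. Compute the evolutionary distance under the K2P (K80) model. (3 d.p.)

P = 69/2597 ≈ 0.026569 and Q = 237/2597 ≈ 0.091259.
Under the Kimura two-parameter model, d = −½ ln(1 − 2P − Q) − ¼ ln(1 − 2Q).
1 − 2P − Q = 0.855603, giving −½ ln(0.855603) = 0.077974.
1 − 2Q = 0.817482, giving −¼ ln(0.817482) = 0.050382.
d = 0.077974 + 0.050382 = 0.128356.

0.128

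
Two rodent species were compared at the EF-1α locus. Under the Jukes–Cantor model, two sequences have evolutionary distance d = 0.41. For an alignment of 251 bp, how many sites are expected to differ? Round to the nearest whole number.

Invert JC69: p = (3/4)(1 − e^(−4d/3)) = 0.75 × (1 − e^(-0.546667)) = 0.75 × (1 − 0.578876) = 0.315843.
Expected differing sites = pL ≈ 0.315843 × 251 = 79.276593 ≈ 79.

79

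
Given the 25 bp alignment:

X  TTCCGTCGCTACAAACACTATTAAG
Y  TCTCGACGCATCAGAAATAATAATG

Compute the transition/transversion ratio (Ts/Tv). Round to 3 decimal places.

0.571

Transitions are A↔G and C↔T; transversions are all other mismatches.
Transitions: 4. Transversions: 7.
R = 4/7 = 0.571428… ≈ 0.571 (to 3 d.p.).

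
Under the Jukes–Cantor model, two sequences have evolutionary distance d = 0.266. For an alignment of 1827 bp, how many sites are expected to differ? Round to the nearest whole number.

Invert JC69: p = (3/4)(1 − e^(−4d/3)) = 0.75 × (1 − e^(-0.354667)) = 0.75 × (1 − 0.701407) = 0.223945.
Expected differing sites = pL ≈ 0.223945 × 1827 = 409.147515 ≈ 409.

409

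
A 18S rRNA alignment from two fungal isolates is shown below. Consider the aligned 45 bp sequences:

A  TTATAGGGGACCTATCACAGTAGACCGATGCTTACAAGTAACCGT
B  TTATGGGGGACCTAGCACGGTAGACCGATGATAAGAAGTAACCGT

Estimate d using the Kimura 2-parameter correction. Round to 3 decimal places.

Of 45 sites, 2 differences are transitions and 4 are transversions, so P = 2/45 ≈ 0.044444 and Q = 4/45 ≈ 0.088889.
Under the Kimura two-parameter model, d = −½ ln(1 − 2P − Q) − ¼ ln(1 − 2Q).
1 − 2P − Q = 0.822223, giving −½ ln(0.822223) = 0.097872.
1 − 2Q = 0.822222, giving −¼ ln(0.822222) = 0.048936.
d = 0.097872 + 0.048936 = 0.146808.

0.147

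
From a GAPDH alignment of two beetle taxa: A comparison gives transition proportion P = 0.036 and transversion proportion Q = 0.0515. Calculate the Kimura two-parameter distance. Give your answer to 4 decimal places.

0.0931

Under the Kimura two-parameter model, d = −½ ln(1 − 2P − Q) − ¼ ln(1 − 2Q).
1 − 2P − Q = 0.8765, giving −½ ln(0.8765) = 0.065909.
1 − 2Q = 0.897, giving −¼ ln(0.897) = 0.027175.
d = 0.065909 + 0.027175 = 0.093084.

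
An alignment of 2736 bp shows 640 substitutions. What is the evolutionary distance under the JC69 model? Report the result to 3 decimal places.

p = 640/2736 ≈ 0.233918.
d = −(3/4) ln(1 − 4p/3) = −0.75 ln(1 − 0.311891) = −0.75 ln(0.688109)
  = −0.75 × (-0.373808) = 0.280356 substitutions/site.

0.280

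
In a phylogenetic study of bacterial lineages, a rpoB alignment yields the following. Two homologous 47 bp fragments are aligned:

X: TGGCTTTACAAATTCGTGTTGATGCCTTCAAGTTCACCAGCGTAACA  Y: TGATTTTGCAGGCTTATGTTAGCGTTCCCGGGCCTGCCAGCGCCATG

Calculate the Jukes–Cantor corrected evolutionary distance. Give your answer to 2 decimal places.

0.93

The sequences differ at 25 of 47 sites, so p = 25/47 ≈ 0.531915.
d = −(3/4) ln(1 − 4p/3) = −0.75 ln(1 − 0.70922) = −0.75 ln(0.29078)
  = −0.75 × (-1.235188) = 0.926391 substitutions/site.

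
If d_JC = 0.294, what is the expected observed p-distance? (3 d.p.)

0.243

p = (3/4)(1 − e^(−4d/3)) = 0.75 × (1 − e^(-0.392)) = 0.75 × (1 − 0.675704) = 0.243222.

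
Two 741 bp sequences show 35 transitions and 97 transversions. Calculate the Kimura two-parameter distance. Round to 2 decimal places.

0.20

P = 35/741 ≈ 0.047233 and Q = 97/741 ≈ 0.130904.
Under the Kimura two-parameter model, d = −½ ln(1 − 2P − Q) − ¼ ln(1 − 2Q).
1 − 2P − Q = 0.77463, giving −½ ln(0.77463) = 0.127685.
1 − 2Q = 0.738192, giving −¼ ln(0.738192) = 0.075888.
d = 0.127685 + 0.075888 = 0.203573.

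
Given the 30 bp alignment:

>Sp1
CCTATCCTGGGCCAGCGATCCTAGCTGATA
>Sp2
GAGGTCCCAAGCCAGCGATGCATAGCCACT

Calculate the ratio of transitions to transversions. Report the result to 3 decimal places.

0.778

Transitions are A↔G and C↔T; transversions are all other mismatches.
Transitions: 7. Transversions: 9.
R = 7/9 = 0.777777… ≈ 0.778 (to 3 d.p.).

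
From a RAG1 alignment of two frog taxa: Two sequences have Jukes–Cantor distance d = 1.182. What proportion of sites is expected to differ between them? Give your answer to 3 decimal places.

0.595

p = (3/4)(1 − e^(−4d/3)) = 0.75 × (1 − e^(-1.576)) = 0.75 × (1 − 0.206801) = 0.594899.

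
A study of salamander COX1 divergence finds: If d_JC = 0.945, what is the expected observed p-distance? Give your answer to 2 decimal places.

0.54

p = (3/4)(1 − e^(−4d/3)) = 0.75 × (1 − e^(-1.26)) = 0.75 × (1 − 0.283654) = 0.537260.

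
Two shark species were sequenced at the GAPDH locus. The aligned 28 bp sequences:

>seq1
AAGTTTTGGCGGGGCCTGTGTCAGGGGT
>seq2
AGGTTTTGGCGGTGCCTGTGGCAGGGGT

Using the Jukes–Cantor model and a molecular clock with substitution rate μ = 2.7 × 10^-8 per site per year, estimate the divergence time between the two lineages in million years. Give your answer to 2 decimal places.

The sequences differ at 3 of 28 sites (2, 13, 21), so p = 3/28 ≈ 0.107143.
d = −(3/4) ln(1 − 4p/3) = −0.75 ln(1 − 0.142857) = −0.75 ln(0.857143)
  = −0.75 × (-0.154151) = 0.115613 substitutions/site.
Under a molecular clock d = 2μt, so t = d/(2μ) = 0.115613 / (2 × 2.7 × 10^-8) = 2.14 million years.

2.14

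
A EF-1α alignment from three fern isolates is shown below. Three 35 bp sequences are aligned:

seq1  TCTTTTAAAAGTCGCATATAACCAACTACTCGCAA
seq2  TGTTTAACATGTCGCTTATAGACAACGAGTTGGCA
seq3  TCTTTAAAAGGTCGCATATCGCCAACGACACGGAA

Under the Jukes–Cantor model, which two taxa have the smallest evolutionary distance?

seq1 and seq3

seq1–seq2: 12/35 differ, p = 0.343, d = 0.458.
seq1–seq3: 7/35 differ, p = 0.200, d = 0.233.
seq2–seq3: 10/35 differ, p = 0.286, d = 0.360.
The smallest distance is between seq1 and seq3.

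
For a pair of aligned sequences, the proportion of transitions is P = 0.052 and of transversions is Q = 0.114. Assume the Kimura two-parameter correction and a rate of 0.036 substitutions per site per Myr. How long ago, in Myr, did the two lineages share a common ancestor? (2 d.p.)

Under the Kimura two-parameter model, d = −½ ln(1 − 2P − Q) − ¼ ln(1 − 2Q).
1 − 2P − Q = 0.782, giving −½ ln(0.782) = 0.122950.
1 − 2Q = 0.772, giving −¼ ln(0.772) = 0.064693.
d = 0.122950 + 0.064693 = 0.187643.
Under a molecular clock d = 2μt, so t = d/(2μ) = 0.187643 / (2 × 0.036) = 2.61 Myr.

2.61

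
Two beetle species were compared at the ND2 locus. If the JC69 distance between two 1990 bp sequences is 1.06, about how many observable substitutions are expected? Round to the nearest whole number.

1129

Invert JC69: p = (3/4)(1 − e^(−4d/3)) = 0.75 × (1 − e^(-1.413333)) = 0.75 × (1 − 0.243331) = 0.567502.
Expected differing sites = pL ≈ 0.567502 × 1990 = 1129.32898 ≈ 1129.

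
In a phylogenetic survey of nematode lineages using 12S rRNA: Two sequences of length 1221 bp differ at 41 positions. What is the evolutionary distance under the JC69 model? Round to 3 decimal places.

0.034

p = 41/1221 ≈ 0.033579.
d = −(3/4) ln(1 − 4p/3) = −0.75 ln(1 − 0.044772) = −0.75 ln(0.955228)
  = −0.75 × (-0.045805) = 0.034354 substitutions/site.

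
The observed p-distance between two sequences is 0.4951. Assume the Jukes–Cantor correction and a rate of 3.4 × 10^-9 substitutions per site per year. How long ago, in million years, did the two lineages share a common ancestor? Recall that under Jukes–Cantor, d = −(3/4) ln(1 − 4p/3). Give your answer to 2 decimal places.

119.03

d = −(3/4) ln(1 − 4p/3) = −0.75 ln(1 − 0.660133) = −0.75 ln(0.339867)
  = −0.75 × (-1.079201) = 0.809401 substitutions/site.
Under a molecular clock d = 2μt, so t = d/(2μ) = 0.809401 / (2 × 3.4 × 10^-9) = 119.03 million years.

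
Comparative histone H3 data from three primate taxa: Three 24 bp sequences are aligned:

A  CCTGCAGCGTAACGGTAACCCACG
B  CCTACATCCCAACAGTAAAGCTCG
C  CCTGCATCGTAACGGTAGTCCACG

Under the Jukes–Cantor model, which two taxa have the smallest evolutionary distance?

A–B: 8/24 differ, p = 0.333, d = 0.441.
A–C: 3/24 differ, p = 0.125, d = 0.137.
B–C: 8/24 differ, p = 0.333, d = 0.441.
The smallest distance is between A and C.

A and C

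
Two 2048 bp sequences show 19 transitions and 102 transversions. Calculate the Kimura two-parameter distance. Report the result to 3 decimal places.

0.062

P = 19/2048 ≈ 0.009277 and Q = 102/2048 ≈ 0.049805.
Under the Kimura two-parameter model, d = −½ ln(1 − 2P − Q) − ¼ ln(1 − 2Q).
1 − 2P − Q = 0.931641, giving −½ ln(0.931641) = 0.035404.
1 − 2Q = 0.90039, giving −¼ ln(0.90039) = 0.026232.
d = 0.035404 + 0.026232 = 0.061636.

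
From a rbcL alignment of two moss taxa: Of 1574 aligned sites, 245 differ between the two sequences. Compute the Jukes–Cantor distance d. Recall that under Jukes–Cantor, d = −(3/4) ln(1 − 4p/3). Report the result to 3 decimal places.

0.174

p = 245/1574 ≈ 0.155654.
d = −(3/4) ln(1 − 4p/3) = −0.75 ln(1 − 0.207539) = −0.75 ln(0.792461)
  = −0.75 × (-0.232612) = 0.174459 substitutions/site.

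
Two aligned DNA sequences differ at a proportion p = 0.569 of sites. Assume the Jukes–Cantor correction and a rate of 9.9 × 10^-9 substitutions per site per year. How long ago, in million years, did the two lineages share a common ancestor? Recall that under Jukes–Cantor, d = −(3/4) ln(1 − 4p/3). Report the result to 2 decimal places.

d = −(3/4) ln(1 − 4p/3) = −0.75 ln(1 − 0.758667) = −0.75 ln(0.241333)
  = −0.75 × (-1.421578) = 1.066184 substitutions/site.
Under a molecular clock d = 2μt, so t = d/(2μ) = 1.066184 / (2 × 9.9 × 10^-9) = 53.85 million years.

53.85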